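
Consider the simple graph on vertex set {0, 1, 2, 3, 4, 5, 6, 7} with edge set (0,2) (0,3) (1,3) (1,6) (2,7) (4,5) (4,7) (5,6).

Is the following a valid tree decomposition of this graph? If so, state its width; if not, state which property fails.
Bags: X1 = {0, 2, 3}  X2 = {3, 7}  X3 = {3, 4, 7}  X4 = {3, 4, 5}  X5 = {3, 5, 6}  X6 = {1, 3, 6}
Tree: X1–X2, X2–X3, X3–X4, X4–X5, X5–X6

A tree decomposition must satisfy three properties: every vertex lies in some bag; for every edge, both endpoints lie together in some bag; and for every vertex, the bags containing it form a connected subtree. Here edge (2,7) lies in no bag, so the decomposition is invalid.

No — edge (2,7) lies in no bag.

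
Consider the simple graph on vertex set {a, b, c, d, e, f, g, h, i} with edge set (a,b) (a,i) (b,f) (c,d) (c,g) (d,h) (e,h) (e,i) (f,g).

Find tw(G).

A width-2 tree decomposition is:
Bags: B1 = {e, h, i}  B2 = {d, h, i}  B3 = {c, d, i}  B4 = {c, g, i}  B5 = {f, g, i}  B6 = {b, f, i}  B7 = {a, b, i}
Tree: B1–B2, B2–B3, B3–B4, B4–B5, B5–B6, B6–B7
The largest bag has 3 vertices, giving width 2; this decomposition certifies tw(G) ≤ 2. Since i–e–h–d–c–g–f–b–a–i is a cycle in G, G is not acyclic. Forests are exactly the graphs of treewidth ≤ 1, so tw(G) ≥ 2. Combining the bounds, tw(G) = 2.

2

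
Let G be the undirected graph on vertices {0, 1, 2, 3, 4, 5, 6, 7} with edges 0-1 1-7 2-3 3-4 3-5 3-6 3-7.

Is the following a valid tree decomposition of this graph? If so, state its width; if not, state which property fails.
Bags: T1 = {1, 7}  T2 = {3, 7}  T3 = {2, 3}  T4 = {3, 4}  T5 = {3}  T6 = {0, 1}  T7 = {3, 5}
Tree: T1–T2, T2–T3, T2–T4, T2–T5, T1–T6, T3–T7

No — vertex 6 appears in no bag.

A tree decomposition must satisfy three properties: every vertex lies in some bag; for every edge, both endpoints lie together in some bag; and for every vertex, the bags containing it form a connected subtree. Here vertex 6 appears in no bag, so the decomposition is invalid.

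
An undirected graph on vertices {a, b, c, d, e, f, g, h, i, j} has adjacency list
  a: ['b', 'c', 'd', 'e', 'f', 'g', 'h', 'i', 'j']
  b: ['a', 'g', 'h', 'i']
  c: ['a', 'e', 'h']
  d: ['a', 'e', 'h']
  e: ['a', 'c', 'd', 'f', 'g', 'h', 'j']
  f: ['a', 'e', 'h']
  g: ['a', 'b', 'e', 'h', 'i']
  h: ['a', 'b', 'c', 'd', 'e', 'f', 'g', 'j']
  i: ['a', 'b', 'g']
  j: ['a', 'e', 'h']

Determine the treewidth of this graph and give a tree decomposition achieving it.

Each bag holds 4 vertices, so the decomposition has width 3, which upper-bounds the treewidth. Conversely, {a, d, e, h} is a clique of size 4, and the vertices of any clique must share a bag in every tree decomposition; so some bag has ≥ 4 vertices and tw(G) ≥ 3. Combining the bounds, tw(G) = 3.

Treewidth 3.
Bags: B1 = {a, b, g, h}  B2 = {a, b, g, i}  B3 = {a, e, g, h}  B4 = {a, e, h, j}  B5 = {a, c, e, h}  B6 = {a, e, f, h}  B7 = {a, d, e, h}
Tree: B1–B2, B1–B3, B3–B4, B3–B5, B3–B6, B5–B7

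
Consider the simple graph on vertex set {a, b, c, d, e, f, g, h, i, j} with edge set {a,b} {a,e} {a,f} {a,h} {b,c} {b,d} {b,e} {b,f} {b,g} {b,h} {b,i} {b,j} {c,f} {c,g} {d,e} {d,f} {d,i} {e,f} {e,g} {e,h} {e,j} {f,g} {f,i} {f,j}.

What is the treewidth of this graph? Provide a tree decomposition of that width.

Treewidth 3.
One such decomposition:
Bags: B1 = {b, d, e, f}  B2 = {b, e, f, g}  B3 = {b, d, f, i}  B4 = {b, c, f, g}  B5 = {a, b, e, f}  B6 = {b, e, f, j}  B7 = {a, b, e, h}
Tree: B1–B2, B1–B3, B2–B4, B1–B5, B5–B6, B5–B7

Every bag has size at most 4, so the width is 4 − 1 = 3 and tw(G) ≤ 3. For the lower bound, the 4 vertices {a, b, e, h} are pairwise adjacent, and any tree decomposition puts a clique entirely inside one bag — forcing width ≥ 3. Hence tw(G) = 3 exactly.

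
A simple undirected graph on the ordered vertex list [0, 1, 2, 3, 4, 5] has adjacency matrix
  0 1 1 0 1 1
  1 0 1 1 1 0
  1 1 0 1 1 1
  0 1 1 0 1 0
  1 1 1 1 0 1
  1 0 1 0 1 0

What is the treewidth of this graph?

A width-3 tree decomposition is:
Bags: B1 = {0, 1, 2, 4}  B2 = {1, 2, 3, 4}  B3 = {0, 2, 4, 5}
Tree: B1–B2, B1–B3
Every bag has size at most 4, so the width is 4 − 1 = 3 and tw(G) ≤ 3. On the other hand G contains the 4-clique {0, 1, 2, 4}. A clique must lie in a single bag of any decomposition, so no decomposition can have width below 3. Therefore the treewidth is 3.

3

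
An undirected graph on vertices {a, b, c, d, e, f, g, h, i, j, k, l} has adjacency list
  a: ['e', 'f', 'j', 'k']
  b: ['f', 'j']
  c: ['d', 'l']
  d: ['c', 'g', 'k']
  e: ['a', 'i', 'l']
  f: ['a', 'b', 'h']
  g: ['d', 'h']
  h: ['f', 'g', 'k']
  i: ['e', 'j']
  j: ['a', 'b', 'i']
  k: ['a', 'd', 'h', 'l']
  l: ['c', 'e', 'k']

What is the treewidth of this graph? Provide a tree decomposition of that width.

Each bag holds 4 vertices, so the decomposition has width 3, which upper-bounds the treewidth. For the lower bound: the 4 vertex sets {c,d,g}, {l}, {k}, {a,e,f,h} are disjoint, each induces a connected subgraph, and every pair is joined by at least one edge of G. Contracting each set to a single vertex therefore yields K_{4} as a minor, and since treewidth is minor-monotone, tw(G) ≥ tw(K_{4}) = 3. Hence tw(G) = 3 exactly.

Treewidth 3.
One such decomposition:
Bags: B1 = {c, d, g, l}  B2 = {d, g, k, l}  B3 = {g, h, k, l}  B4 = {e, h, k, l}  B5 = {a, e, h, k}  B6 = {a, e, f, h}  B7 = {a, e, f, i}  B8 = {a, f, i, j}  B9 = {b, f, i, j}
Tree: B1–B2, B2–B3, B3–B4, B4–B5, B5–B6, B6–B7, B7–B8, B8–B9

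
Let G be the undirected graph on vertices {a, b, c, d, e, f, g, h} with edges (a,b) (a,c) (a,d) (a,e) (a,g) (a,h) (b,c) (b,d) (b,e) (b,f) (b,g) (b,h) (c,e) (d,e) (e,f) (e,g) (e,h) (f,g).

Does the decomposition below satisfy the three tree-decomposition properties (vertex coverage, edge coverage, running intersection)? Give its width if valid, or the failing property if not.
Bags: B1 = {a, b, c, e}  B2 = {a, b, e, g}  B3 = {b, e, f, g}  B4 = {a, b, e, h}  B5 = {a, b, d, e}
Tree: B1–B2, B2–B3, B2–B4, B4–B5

Every vertex of G appears in some bag (union = {a, b, c, d, e, f, g, h}); every edge is covered by a bag; and for each vertex v the set of bags containing v is connected in the bag tree. The decomposition is therefore valid. The largest bag has 4 vertices, so the width is 3.

Yes; width 3.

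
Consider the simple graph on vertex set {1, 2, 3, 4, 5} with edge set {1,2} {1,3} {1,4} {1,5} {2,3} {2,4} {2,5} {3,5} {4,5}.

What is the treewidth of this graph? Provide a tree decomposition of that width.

Treewidth 3.
One such decomposition:
Bags: B1 = {1, 2, 3, 5}  B2 = {1, 2, 4, 5}
Tree: B1–B2

Every bag has size at most 4, so the width is 4 − 1 = 3 and tw(G) ≤ 3. For the lower bound, the 4 vertices {1, 2, 3, 5} are pairwise adjacent, and any tree decomposition puts a clique entirely inside one bag — forcing width ≥ 3. Hence tw(G) = 3 exactly.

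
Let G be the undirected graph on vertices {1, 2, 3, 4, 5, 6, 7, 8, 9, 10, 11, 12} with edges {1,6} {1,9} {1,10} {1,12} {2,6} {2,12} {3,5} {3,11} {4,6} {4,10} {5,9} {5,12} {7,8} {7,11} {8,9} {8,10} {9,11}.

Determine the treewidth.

A width-3 tree decomposition is:
Bags: B1 = {3, 7, 8, 11}  B2 = {3, 8, 9, 11}  B3 = {3, 5, 8, 9}  B4 = {5, 8, 9, 10}  B5 = {1, 5, 9, 10}  B6 = {1, 5, 10, 12}  B7 = {1, 4, 10, 12}  B8 = {1, 4, 6, 12}  B9 = {2, 4, 6, 12}
Tree: B1–B2, B2–B3, B3–B4, B4–B5, B5–B6, B6–B7, B7–B8, B8–B9
Each bag holds 4 vertices, so the decomposition has width 3, which upper-bounds the treewidth. For the lower bound: the 4 vertex sets {3,7,11}, {8}, {9}, {1,5,10,12} are disjoint, each induces a connected subgraph, and every pair is joined by at least one edge of G. Contracting each set to a single vertex therefore yields K_{4} as a minor, and since treewidth is minor-monotone, tw(G) ≥ tw(K_{4}) = 3. Therefore the treewidth is 3.

3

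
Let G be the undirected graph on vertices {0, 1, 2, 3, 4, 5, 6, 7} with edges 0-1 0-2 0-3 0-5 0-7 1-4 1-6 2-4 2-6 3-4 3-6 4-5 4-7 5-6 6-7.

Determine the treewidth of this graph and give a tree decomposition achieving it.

The largest bag has 4 vertices, giving width 3; this decomposition certifies tw(G) ≤ 3. For the lower bound: the 4 vertex sets {5,6}, {0,1}, {4}, {2} are disjoint, each induces a connected subgraph, and every pair is joined by at least one edge of G. Contracting each set to a single vertex therefore yields K_{4} as a minor, and since treewidth is minor-monotone, tw(G) ≥ tw(K_{4}) = 3. Hence tw(G) = 3 exactly.

Treewidth 3.
One optimal decomposition is:
Bags: B1 = {0, 4, 5, 6}  B2 = {0, 1, 4, 6}  B3 = {0, 2, 4, 6}  B4 = {0, 3, 4, 6}  B5 = {0, 4, 6, 7}
Tree: B1–B2, B2–B3, B3–B4, B4–B5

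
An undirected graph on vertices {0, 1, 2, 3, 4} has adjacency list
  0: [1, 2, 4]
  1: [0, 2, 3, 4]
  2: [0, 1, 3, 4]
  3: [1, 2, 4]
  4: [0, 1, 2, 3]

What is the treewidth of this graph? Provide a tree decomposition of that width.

Treewidth 3.
One such decomposition:
Bags: B1 = {0, 1, 2, 4}  B2 = {1, 2, 3, 4}
Tree: B1–B2

The largest bag has 4 vertices, giving width 3; this decomposition certifies tw(G) ≤ 3. For the lower bound, the 4 vertices {0, 1, 2, 4} are pairwise adjacent, and any tree decomposition puts a clique entirely inside one bag — forcing width ≥ 3. Hence tw(G) = 3 exactly.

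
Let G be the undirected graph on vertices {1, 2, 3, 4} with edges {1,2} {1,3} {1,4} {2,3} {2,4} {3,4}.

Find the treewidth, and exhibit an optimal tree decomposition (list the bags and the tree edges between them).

With just one bag of size 4, the width is 4 − 1 = 3, so tw(G) ≤ 3. For the lower bound, the 4 vertices {1, 2, 3, 4} are pairwise adjacent, and any tree decomposition puts a clique entirely inside one bag — forcing width ≥ 3. The upper and lower bounds meet at 3, so that is the treewidth.

Treewidth 3.
One such decomposition:
Bags: B1 = {1, 2, 3, 4}
Tree: (single bag)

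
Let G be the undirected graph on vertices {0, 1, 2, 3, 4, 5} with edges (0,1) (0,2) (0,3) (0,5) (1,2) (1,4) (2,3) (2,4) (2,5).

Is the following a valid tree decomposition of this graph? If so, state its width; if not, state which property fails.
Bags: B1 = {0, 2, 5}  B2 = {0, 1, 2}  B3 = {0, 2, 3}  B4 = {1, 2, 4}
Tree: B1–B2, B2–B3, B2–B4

Every vertex of G appears in some bag (union = {0, 1, 2, 3, 4, 5}); every edge is covered by a bag; and for each vertex v the set of bags containing v is connected in the bag tree. The decomposition is therefore valid. The largest bag has 3 vertices, so the width is 2.

Yes; width 2.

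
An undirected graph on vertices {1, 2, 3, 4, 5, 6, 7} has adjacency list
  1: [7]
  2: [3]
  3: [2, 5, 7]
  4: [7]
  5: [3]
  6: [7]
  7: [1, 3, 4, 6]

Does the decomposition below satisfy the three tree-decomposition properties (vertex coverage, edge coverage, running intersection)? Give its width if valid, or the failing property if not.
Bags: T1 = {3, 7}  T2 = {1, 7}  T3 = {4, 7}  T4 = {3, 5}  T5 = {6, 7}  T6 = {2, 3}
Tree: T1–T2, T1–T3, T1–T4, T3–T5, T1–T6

Vertex coverage: the bags together contain {1, 2, 3, 4, 5, 6, 7}, the full vertex set. Edge coverage: each edge of G has both endpoints in at least one bag. Running intersection: for every vertex, the bags containing it form a connected subtree. All three properties hold, so this is a valid tree decomposition of width max|bag| − 1 = 1, and hence tw(G) ≤ 1.

Yes; width 1.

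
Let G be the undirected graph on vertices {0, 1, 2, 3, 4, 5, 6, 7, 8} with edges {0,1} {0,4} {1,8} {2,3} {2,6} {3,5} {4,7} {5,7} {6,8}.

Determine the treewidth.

A width-2 tree decomposition is:
Bags: B1 = {3, 5, 7}  B2 = {2, 3, 7}  B3 = {2, 6, 7}  B4 = {6, 7, 8}  B5 = {1, 7, 8}  B6 = {0, 1, 7}  B7 = {0, 4, 7}
Tree: B1–B2, B2–B3, B3–B4, B4–B5, B5–B6, B6–B7
The largest bag has 3 vertices, giving width 2; this decomposition certifies tw(G) ≤ 2. The edges 7–5–3–2–6–8–1–0–4–7 form a cycle, so G is not a tree and its treewidth is at least 2. The upper and lower bounds meet at 2, so that is the treewidth.

2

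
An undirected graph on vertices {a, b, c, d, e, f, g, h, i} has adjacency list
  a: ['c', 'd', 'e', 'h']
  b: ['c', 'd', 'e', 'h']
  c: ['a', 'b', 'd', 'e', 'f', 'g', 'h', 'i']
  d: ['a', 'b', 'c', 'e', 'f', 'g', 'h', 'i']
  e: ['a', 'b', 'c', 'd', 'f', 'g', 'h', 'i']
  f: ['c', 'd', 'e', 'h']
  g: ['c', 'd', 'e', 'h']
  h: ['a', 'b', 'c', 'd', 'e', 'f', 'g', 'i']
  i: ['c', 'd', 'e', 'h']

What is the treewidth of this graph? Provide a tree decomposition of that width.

The largest bag has 5 vertices, giving width 4; this decomposition certifies tw(G) ≤ 4. Conversely, {c, d, e, f, h} is a clique of size 5, and the vertices of any clique must share a bag in every tree decomposition; so some bag has ≥ 5 vertices and tw(G) ≥ 4. Hence tw(G) = 4 exactly.

Treewidth 4.
One such decomposition:
Bags: B1 = {a, c, d, e, h}  B2 = {c, d, e, g, h}  B3 = {c, d, e, f, h}  B4 = {c, d, e, h, i}  B5 = {b, c, d, e, h}
Tree: B1–B2, B1–B3, B2–B4, B2–B5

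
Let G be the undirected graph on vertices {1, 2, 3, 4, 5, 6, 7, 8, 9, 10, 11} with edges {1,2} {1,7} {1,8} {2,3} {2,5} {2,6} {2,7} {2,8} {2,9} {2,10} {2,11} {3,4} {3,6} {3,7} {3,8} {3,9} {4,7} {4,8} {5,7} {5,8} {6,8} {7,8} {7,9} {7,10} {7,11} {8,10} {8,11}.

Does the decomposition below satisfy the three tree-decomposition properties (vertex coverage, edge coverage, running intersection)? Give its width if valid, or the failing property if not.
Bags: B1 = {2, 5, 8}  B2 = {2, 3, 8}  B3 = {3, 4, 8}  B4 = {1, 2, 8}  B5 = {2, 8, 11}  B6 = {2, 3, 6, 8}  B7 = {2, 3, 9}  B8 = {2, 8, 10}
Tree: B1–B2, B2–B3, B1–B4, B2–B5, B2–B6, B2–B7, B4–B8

No — vertex 7 appears in no bag.

A tree decomposition must satisfy three properties: every vertex lies in some bag; for every edge, both endpoints lie together in some bag; and for every vertex, the bags containing it form a connected subtree. Here vertex 7 appears in no bag, so the decomposition is invalid.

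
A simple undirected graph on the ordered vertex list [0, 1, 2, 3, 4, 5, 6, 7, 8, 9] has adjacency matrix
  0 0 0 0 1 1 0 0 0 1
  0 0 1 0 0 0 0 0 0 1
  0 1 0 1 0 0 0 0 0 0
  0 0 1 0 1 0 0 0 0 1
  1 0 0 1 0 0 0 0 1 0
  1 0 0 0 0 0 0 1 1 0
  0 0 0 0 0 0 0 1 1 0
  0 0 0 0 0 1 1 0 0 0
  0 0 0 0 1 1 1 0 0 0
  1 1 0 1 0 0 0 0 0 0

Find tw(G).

2

A width-2 tree decomposition is:
Bags: B1 = {1, 2, 9}  B2 = {2, 3, 9}  B3 = {0, 3, 9}  B4 = {0, 3, 4}  B5 = {0, 4, 5}  B6 = {4, 5, 8}  B7 = {5, 7, 8}  B8 = {6, 7, 8}
Tree: B1–B2, B2–B3, B3–B4, B4–B5, B5–B6, B6–B7, B7–B8
Every bag has size at most 3, so the width is 3 − 1 = 2 and tw(G) ≤ 2. The edges 1–2–3–9–1 form a cycle, so G is not a tree and its treewidth is at least 2. Hence tw(G) = 2 exactly.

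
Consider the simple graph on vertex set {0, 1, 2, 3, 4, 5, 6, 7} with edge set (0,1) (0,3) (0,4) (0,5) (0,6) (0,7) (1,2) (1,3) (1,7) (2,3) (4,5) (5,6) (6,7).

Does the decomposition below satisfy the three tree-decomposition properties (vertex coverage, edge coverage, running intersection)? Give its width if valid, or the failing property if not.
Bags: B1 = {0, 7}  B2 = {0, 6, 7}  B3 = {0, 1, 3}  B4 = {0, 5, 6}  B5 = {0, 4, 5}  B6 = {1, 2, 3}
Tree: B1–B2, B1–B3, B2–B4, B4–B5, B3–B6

A tree decomposition must satisfy three properties: every vertex lies in some bag; for every edge, both endpoints lie together in some bag; and for every vertex, the bags containing it form a connected subtree. Here edge (1,7) lies in no bag, so the decomposition is invalid.

No — edge (1,7) lies in no bag.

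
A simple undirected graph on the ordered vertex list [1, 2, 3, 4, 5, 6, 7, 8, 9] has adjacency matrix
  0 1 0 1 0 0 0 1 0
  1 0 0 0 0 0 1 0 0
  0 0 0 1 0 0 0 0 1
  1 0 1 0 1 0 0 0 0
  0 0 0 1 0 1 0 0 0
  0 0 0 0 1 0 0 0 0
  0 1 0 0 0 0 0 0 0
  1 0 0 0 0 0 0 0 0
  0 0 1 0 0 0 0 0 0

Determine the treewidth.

1

A width-1 tree decomposition is:
Bags: B1 = {1, 4}  B2 = {3, 4}  B3 = {1, 2}  B4 = {1, 8}  B5 = {4, 5}  B6 = {5, 6}  B7 = {2, 7}  B8 = {3, 9}
Tree: B1–B2, B1–B3, B3–B4, B1–B5, B5–B6, B3–B7, B2–B8
Every bag has size at most 2, so the width is 2 − 1 = 1 and tw(G) ≤ 1. G has an edge, so its treewidth is at least 1. Therefore the treewidth is 1.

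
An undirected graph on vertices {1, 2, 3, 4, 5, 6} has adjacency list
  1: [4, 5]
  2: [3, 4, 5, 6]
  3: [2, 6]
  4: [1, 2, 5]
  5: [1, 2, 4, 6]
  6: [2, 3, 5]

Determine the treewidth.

2

A width-2 tree decomposition is:
Bags: B1 = {1, 4, 5}  B2 = {2, 4, 5}  B3 = {2, 5, 6}  B4 = {2, 3, 6}
Tree: B1–B2, B2–B3, B3–B4
Every bag has size at most 3, so the width is 3 − 1 = 2 and tw(G) ≤ 2. Conversely, {1, 4, 5} is a clique of size 3, and the vertices of any clique must share a bag in every tree decomposition; so some bag has ≥ 3 vertices and tw(G) ≥ 2. Combining the bounds, tw(G) = 2.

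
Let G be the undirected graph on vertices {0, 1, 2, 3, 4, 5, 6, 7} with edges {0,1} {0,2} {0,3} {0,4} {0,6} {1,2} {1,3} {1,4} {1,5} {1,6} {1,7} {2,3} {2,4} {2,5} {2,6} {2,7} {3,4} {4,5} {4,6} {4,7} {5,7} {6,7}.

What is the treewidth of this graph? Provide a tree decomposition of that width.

Every bag has size at most 5, so the width is 5 − 1 = 4 and tw(G) ≤ 4. On the other hand G contains the 5-clique {0, 1, 2, 3, 4}. A clique must lie in a single bag of any decomposition, so no decomposition can have width below 4. Hence tw(G) = 4 exactly.

Treewidth 4.
One optimal decomposition is:
Bags: B1 = {0, 1, 2, 4, 6}  B2 = {1, 2, 4, 6, 7}  B3 = {0, 1, 2, 3, 4}  B4 = {1, 2, 4, 5, 7}
Tree: B1–B2, B1–B3, B2–B4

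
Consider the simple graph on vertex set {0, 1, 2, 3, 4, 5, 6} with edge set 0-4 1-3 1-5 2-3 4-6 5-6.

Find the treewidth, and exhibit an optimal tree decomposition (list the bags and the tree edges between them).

Treewidth 1.
Bags: B1 = {0, 4}  B2 = {4, 6}  B3 = {5, 6}  B4 = {1, 5}  B5 = {1, 3}  B6 = {2, 3}
Tree: B1–B2, B2–B3, B3–B4, B4–B5, B5–B6

The largest bag has 2 vertices, giving width 1; this decomposition certifies tw(G) ≤ 1. Any graph with an edge has treewidth ≥ 1, and G has the edge 0–4. Hence tw(G) = 1 exactly.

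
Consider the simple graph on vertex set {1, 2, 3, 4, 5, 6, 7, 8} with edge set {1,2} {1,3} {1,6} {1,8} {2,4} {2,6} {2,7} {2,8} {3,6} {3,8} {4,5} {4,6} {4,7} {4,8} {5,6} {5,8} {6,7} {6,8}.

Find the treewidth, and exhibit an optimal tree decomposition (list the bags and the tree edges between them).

Treewidth 3.
Bags: B1 = {2, 4, 6, 8}  B2 = {2, 4, 6, 7}  B3 = {1, 2, 6, 8}  B4 = {1, 3, 6, 8}  B5 = {4, 5, 6, 8}
Tree: B1–B2, B1–B3, B3–B4, B1–B5

The largest bag has 4 vertices, giving width 3; this decomposition certifies tw(G) ≤ 3. Conversely, {1, 2, 6, 8} is a clique of size 4, and the vertices of any clique must share a bag in every tree decomposition; so some bag has ≥ 4 vertices and tw(G) ≥ 3. The upper and lower bounds meet at 3, so that is the treewidth.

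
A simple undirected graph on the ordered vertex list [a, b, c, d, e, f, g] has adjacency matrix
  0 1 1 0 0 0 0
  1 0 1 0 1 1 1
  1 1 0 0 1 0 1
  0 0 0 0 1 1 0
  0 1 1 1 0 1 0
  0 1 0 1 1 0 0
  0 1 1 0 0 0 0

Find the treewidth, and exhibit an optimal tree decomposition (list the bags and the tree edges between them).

Treewidth 2.
One optimal decomposition is:
Bags: B1 = {b, e, f}  B2 = {d, e, f}  B3 = {b, c, e}  B4 = {a, b, c}  B5 = {b, c, g}
Tree: B1–B2, B1–B3, B3–B4, B3–B5

The largest bag has 3 vertices, giving width 2; this decomposition certifies tw(G) ≤ 2. For the lower bound, the 3 vertices {d, e, f} are pairwise adjacent, and any tree decomposition puts a clique entirely inside one bag — forcing width ≥ 2. The upper and lower bounds meet at 2, so that is the treewidth.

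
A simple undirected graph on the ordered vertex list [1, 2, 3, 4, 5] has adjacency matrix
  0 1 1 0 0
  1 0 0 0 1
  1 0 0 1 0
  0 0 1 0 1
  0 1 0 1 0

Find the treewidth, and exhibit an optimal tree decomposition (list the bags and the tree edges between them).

Each bag holds 3 vertices, so the decomposition has width 2, which upper-bounds the treewidth. For the lower bound, G contains the cycle 5–2–1–3–4–5, so G is not a forest; only forests have treewidth ≤ 1, hence tw(G) ≥ 2. Combining the bounds, tw(G) = 2.

Treewidth 2.
One optimal decomposition is:
Bags: B1 = {1, 2, 5}  B2 = {1, 3, 5}  B3 = {3, 4, 5}
Tree: B1–B2, B2–B3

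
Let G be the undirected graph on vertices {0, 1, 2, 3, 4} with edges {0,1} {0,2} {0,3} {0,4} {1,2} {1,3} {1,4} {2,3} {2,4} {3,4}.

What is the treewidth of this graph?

4

A width-4 tree decomposition is:
Bags: B1 = {0, 1, 2, 3, 4}
Tree: (single bag)
With just one bag of size 5, the width is 5 − 1 = 4, so tw(G) ≤ 4. Conversely, {0, 1, 2, 3, 4} is a clique of size 5, and the vertices of any clique must share a bag in every tree decomposition; so some bag has ≥ 5 vertices and tw(G) ≥ 4. Therefore the treewidth is 4.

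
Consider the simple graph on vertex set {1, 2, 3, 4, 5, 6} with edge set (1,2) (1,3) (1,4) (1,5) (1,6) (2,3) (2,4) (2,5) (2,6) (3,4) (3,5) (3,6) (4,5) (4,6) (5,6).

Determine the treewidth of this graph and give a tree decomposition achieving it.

Treewidth 5.
One optimal decomposition is:
Bags: B1 = {1, 2, 3, 4, 5, 6}
Tree: (single bag)

With just one bag of size 6, the width is 6 − 1 = 5, so tw(G) ≤ 5. On the other hand G contains the 6-clique {1, 2, 3, 4, 5, 6}. A clique must lie in a single bag of any decomposition, so no decomposition can have width below 5. The upper and lower bounds meet at 5, so that is the treewidth.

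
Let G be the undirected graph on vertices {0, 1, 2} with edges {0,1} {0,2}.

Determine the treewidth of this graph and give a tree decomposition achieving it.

Treewidth 1.
One optimal decomposition is:
Bags: B1 = {0, 2}  B2 = {0, 1}
Tree: B1–B2

Every bag has size at most 2, so the width is 2 − 1 = 1 and tw(G) ≤ 1. G has an edge, so its treewidth is at least 1. Therefore the treewidth is 1.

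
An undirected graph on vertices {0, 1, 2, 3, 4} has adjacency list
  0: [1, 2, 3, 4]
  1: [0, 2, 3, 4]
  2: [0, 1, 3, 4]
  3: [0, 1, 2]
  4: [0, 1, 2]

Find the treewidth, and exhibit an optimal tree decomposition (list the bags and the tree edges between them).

Treewidth 3.
One such decomposition:
Bags: B1 = {0, 1, 2, 3}  B2 = {0, 1, 2, 4}
Tree: B1–B2

The largest bag has 4 vertices, giving width 3; this decomposition certifies tw(G) ≤ 3. For the lower bound, the 4 vertices {0, 1, 2, 3} are pairwise adjacent, and any tree decomposition puts a clique entirely inside one bag — forcing width ≥ 3. Therefore the treewidth is 3.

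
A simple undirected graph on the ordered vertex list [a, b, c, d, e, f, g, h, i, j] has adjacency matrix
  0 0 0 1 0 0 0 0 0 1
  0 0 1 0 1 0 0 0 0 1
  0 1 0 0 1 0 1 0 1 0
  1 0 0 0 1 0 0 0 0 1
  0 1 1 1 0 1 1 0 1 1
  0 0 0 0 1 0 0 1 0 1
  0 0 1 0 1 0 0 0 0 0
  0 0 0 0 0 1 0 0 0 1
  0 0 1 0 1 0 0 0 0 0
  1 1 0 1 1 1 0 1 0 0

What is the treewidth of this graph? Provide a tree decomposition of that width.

Treewidth 2.
One optimal decomposition is:
Bags: B1 = {b, e, j}  B2 = {d, e, j}  B3 = {b, c, e}  B4 = {e, f, j}  B5 = {f, h, j}  B6 = {a, d, j}  B7 = {c, e, g}  B8 = {c, e, i}
Tree: B1–B2, B1–B3, B2–B4, B4–B5, B2–B6, B3–B7, B3–B8

The largest bag has 3 vertices, giving width 2; this decomposition certifies tw(G) ≤ 2. For the lower bound, the 3 vertices {d, e, j} are pairwise adjacent, and any tree decomposition puts a clique entirely inside one bag — forcing width ≥ 2. Combining the bounds, tw(G) = 2.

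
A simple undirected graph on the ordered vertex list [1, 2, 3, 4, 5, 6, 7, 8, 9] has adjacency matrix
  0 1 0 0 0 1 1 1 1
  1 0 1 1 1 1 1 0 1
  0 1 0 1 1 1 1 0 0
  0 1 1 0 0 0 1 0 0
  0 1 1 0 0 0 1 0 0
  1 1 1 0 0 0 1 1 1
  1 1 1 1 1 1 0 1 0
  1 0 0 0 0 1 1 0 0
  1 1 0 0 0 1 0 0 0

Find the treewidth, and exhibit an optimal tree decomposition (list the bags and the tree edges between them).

Treewidth 3.
One such decomposition:
Bags: B1 = {2, 3, 6, 7}  B2 = {2, 3, 4, 7}  B3 = {1, 2, 6, 7}  B4 = {2, 3, 5, 7}  B5 = {1, 6, 7, 8}  B6 = {1, 2, 6, 9}
Tree: B1–B2, B1–B3, B1–B4, B3–B5, B3–B6

The largest bag has 4 vertices, giving width 3; this decomposition certifies tw(G) ≤ 3. For the lower bound, the 4 vertices {1, 6, 7, 8} are pairwise adjacent, and any tree decomposition puts a clique entirely inside one bag — forcing width ≥ 3. Combining the bounds, tw(G) = 3.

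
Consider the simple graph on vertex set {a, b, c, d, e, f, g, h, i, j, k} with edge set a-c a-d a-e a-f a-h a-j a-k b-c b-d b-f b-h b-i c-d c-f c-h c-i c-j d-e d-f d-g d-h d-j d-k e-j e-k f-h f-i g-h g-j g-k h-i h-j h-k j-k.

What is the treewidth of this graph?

4

A width-4 tree decomposition is:
Bags: B1 = {a, c, d, f, h}  B2 = {a, c, d, h, j}  B3 = {b, c, d, f, h}  B4 = {b, c, f, h, i}  B5 = {a, d, h, j, k}  B6 = {d, g, h, j, k}  B7 = {a, d, e, j, k}
Tree: B1–B2, B1–B3, B3–B4, B2–B5, B5–B6, B5–B7
The largest bag has 5 vertices, giving width 4; this decomposition certifies tw(G) ≤ 4. Conversely, {a, d, e, j, k} is a clique of size 5, and the vertices of any clique must share a bag in every tree decomposition; so some bag has ≥ 5 vertices and tw(G) ≥ 4. Hence tw(G) = 4 exactly.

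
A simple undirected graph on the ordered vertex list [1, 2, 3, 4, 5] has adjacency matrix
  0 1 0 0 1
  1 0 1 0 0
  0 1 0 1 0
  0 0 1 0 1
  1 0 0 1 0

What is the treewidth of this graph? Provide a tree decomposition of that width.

Every bag has size at most 3, so the width is 3 − 1 = 2 and tw(G) ≤ 2. For the lower bound, G contains the cycle 5–1–2–3–4–5, so G is not a forest; only forests have treewidth ≤ 1, hence tw(G) ≥ 2. Combining the bounds, tw(G) = 2.

Treewidth 2.
Bags: B1 = {1, 2, 5}  B2 = {2, 3, 5}  B3 = {3, 4, 5}
Tree: B1–B2, B2–B3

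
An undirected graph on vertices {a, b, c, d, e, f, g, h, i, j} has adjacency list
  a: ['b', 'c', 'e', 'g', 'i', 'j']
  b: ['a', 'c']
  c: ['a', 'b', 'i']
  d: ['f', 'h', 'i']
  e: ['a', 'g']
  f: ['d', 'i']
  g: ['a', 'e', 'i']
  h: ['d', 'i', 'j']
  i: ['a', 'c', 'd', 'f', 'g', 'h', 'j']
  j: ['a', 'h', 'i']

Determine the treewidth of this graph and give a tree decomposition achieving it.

The largest bag has 3 vertices, giving width 2; this decomposition certifies tw(G) ≤ 2. On the other hand G contains the 3-clique {a, e, g}. A clique must lie in a single bag of any decomposition, so no decomposition can have width below 2. Hence tw(G) = 2 exactly.

Treewidth 2.
One optimal decomposition is:
Bags: B1 = {h, i, j}  B2 = {a, i, j}  B3 = {a, c, i}  B4 = {d, h, i}  B5 = {a, b, c}  B6 = {a, g, i}  B7 = {a, e, g}  B8 = {d, f, i}
Tree: B1–B2, B2–B3, B1–B4, B3–B5, B3–B6, B6–B7, B4–B8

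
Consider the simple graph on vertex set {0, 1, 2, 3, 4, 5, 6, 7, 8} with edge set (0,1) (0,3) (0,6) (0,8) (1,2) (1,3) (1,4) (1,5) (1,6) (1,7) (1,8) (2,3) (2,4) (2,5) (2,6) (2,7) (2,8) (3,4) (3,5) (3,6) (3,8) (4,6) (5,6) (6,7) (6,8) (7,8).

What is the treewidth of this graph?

4

A width-4 tree decomposition is:
Bags: B1 = {1, 2, 3, 5, 6}  B2 = {1, 2, 3, 6, 8}  B3 = {1, 2, 6, 7, 8}  B4 = {1, 2, 3, 4, 6}  B5 = {0, 1, 3, 6, 8}
Tree: B1–B2, B2–B3, B2–B4, B2–B5
Each bag holds 5 vertices, so the decomposition has width 4, which upper-bounds the treewidth. Conversely, {0, 1, 3, 6, 8} is a clique of size 5, and the vertices of any clique must share a bag in every tree decomposition; so some bag has ≥ 5 vertices and tw(G) ≥ 4. Therefore the treewidth is 4.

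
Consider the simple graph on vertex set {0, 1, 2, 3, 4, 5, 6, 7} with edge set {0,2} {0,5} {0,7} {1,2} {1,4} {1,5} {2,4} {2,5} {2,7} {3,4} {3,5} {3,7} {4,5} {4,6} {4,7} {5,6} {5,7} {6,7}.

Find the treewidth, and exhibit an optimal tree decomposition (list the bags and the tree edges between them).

Treewidth 3.
One such decomposition:
Bags: B1 = {2, 4, 5, 7}  B2 = {4, 5, 6, 7}  B3 = {3, 4, 5, 7}  B4 = {1, 2, 4, 5}  B5 = {0, 2, 5, 7}
Tree: B1–B2, B1–B3, B1–B4, B1–B5

Every bag has size at most 4, so the width is 4 − 1 = 3 and tw(G) ≤ 3. Conversely, {0, 2, 5, 7} is a clique of size 4, and the vertices of any clique must share a bag in every tree decomposition; so some bag has ≥ 4 vertices and tw(G) ≥ 3. Therefore the treewidth is 3.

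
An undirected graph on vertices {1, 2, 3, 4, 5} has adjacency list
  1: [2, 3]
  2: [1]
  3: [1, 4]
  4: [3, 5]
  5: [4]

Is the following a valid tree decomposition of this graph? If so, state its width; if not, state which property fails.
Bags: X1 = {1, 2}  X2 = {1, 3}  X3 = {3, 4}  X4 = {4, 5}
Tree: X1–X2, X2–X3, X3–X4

Vertex coverage: the bags together contain {1, 2, 3, 4, 5}, the full vertex set. Edge coverage: each edge of G has both endpoints in at least one bag. Running intersection: for every vertex, the bags containing it form a connected subtree. All three properties hold, so this is a valid tree decomposition of width max|bag| − 1 = 1, and hence tw(G) ≤ 1.

Yes; width 1.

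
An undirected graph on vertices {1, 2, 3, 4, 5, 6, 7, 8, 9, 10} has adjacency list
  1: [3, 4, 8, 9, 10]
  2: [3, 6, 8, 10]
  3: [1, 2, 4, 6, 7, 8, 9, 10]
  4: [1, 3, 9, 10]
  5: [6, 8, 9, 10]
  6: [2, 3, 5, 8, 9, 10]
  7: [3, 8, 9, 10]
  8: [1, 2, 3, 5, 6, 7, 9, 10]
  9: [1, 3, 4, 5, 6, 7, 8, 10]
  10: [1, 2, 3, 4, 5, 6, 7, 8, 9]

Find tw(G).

4

A width-4 tree decomposition is:
Bags: B1 = {1, 3, 8, 9, 10}  B2 = {3, 6, 8, 9, 10}  B3 = {2, 3, 6, 8, 10}  B4 = {3, 7, 8, 9, 10}  B5 = {1, 3, 4, 9, 10}  B6 = {5, 6, 8, 9, 10}
Tree: B1–B2, B2–B3, B2–B4, B1–B5, B2–B6
The largest bag has 5 vertices, giving width 4; this decomposition certifies tw(G) ≤ 4. For the lower bound, the 5 vertices {1, 3, 8, 9, 10} are pairwise adjacent, and any tree decomposition puts a clique entirely inside one bag — forcing width ≥ 4. Hence tw(G) = 4 exactly.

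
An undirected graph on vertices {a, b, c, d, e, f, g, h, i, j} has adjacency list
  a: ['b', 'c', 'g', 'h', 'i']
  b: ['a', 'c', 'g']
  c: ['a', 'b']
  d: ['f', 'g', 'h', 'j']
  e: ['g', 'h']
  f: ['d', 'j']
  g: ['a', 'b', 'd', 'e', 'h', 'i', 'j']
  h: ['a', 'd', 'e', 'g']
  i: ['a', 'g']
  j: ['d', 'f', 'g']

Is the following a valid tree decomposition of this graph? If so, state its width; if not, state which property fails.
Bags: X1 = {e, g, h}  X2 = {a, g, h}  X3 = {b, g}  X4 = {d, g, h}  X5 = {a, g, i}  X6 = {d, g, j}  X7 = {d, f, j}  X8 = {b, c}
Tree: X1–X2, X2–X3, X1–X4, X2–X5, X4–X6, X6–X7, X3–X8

A tree decomposition must satisfy three properties: every vertex lies in some bag; for every edge, both endpoints lie together in some bag; and for every vertex, the bags containing it form a connected subtree. Here edge (a,b) lies in no bag, so the decomposition is invalid.

No — edge (a,b) lies in no bag.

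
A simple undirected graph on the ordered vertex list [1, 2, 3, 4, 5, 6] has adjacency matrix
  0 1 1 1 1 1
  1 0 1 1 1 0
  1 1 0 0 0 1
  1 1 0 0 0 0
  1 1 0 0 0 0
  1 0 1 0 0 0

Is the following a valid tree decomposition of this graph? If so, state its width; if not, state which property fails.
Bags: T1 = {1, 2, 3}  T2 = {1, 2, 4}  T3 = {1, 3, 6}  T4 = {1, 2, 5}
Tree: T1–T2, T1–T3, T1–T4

Yes; width 2.

Every vertex of G appears in some bag (union = {1, 2, 3, 4, 5, 6}); every edge is covered by a bag; and for each vertex v the set of bags containing v is connected in the bag tree. The decomposition is therefore valid. The largest bag has 3 vertices, so the width is 2.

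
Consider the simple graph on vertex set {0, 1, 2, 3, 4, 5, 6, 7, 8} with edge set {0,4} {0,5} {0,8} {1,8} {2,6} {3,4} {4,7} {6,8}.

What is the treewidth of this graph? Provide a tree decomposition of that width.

Treewidth 1.
Bags: B1 = {0, 4}  B2 = {0, 8}  B3 = {0, 5}  B4 = {6, 8}  B5 = {4, 7}  B6 = {1, 8}  B7 = {2, 6}  B8 = {3, 4}
Tree: B1–B2, B1–B3, B2–B4, B1–B5, B2–B6, B4–B7, B1–B8

Each bag holds 2 vertices, so the decomposition has width 1, which upper-bounds the treewidth. Since G has at least one edge (e.g. 0–4), it is not an edgeless graph, so tw(G) ≥ 1. Therefore the treewidth is 1.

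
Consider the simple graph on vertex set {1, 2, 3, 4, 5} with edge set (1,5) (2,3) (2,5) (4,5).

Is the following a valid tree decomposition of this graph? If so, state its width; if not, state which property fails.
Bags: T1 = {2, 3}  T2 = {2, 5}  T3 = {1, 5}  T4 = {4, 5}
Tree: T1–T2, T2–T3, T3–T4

Yes; width 1.

Checking the three conditions: (i) the bags cover all of {1, 2, 3, 4, 5}; (ii) for each edge, some bag contains both endpoints; (iii) the bags containing any fixed vertex form a subtree. All hold, so the decomposition is valid with width 2 − 1 = 1.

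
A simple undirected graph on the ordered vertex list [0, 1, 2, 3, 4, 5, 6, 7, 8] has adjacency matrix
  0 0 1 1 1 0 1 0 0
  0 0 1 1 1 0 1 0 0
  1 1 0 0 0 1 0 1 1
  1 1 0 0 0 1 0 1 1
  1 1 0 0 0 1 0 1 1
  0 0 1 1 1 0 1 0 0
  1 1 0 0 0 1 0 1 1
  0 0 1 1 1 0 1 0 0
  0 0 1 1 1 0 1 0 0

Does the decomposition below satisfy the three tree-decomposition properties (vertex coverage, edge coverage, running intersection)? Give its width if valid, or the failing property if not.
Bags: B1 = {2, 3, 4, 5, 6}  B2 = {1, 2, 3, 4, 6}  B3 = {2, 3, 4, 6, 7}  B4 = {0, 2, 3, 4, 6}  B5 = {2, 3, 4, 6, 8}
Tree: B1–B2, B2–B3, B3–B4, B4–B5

Yes; width 4.

Every vertex of G appears in some bag (union = {0, 1, 2, 3, 4, 5, 6, 7, 8}); every edge is covered by a bag; and for each vertex v the set of bags containing v is connected in the bag tree. The decomposition is therefore valid. The largest bag has 5 vertices, so the width is 4.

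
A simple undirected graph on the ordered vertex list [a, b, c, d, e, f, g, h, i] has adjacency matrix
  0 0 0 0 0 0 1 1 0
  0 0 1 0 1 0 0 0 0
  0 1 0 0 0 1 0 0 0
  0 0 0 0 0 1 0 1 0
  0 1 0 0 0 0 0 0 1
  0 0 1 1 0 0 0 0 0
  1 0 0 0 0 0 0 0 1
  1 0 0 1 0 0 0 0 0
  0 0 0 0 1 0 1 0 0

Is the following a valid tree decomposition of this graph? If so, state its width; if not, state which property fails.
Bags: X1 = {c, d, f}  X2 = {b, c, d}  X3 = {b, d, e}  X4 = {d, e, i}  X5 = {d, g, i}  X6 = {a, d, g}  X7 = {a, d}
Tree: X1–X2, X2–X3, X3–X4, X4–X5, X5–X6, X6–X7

A tree decomposition must satisfy three properties: every vertex lies in some bag; for every edge, both endpoints lie together in some bag; and for every vertex, the bags containing it form a connected subtree. Here vertex h appears in no bag, so the decomposition is invalid.

No — vertex h appears in no bag.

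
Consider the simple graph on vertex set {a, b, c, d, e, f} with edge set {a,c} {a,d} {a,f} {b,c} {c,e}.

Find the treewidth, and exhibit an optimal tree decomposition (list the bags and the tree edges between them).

Each bag holds 2 vertices, so the decomposition has width 1, which upper-bounds the treewidth. Any graph with an edge has treewidth ≥ 1, and G has the edge a–d. Combining the bounds, tw(G) = 1.

Treewidth 1.
One such decomposition:
Bags: B1 = {a, d}  B2 = {a, c}  B3 = {a, f}  B4 = {c, e}  B5 = {b, c}
Tree: B1–B2, B1–B3, B2–B4, B2–B5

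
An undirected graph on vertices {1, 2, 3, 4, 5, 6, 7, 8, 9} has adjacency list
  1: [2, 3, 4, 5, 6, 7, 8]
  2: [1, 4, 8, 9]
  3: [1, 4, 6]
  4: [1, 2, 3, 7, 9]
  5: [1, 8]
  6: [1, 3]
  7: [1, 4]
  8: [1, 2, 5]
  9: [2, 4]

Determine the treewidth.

A width-2 tree decomposition is:
Bags: B1 = {1, 3, 4}  B2 = {1, 2, 4}  B3 = {1, 4, 7}  B4 = {1, 3, 6}  B5 = {2, 4, 9}  B6 = {1, 2, 8}  B7 = {1, 5, 8}
Tree: B1–B2, B1–B3, B1–B4, B2–B5, B2–B6, B6–B7
Every bag has size at most 3, so the width is 3 − 1 = 2 and tw(G) ≤ 2. Conversely, {1, 2, 8} is a clique of size 3, and the vertices of any clique must share a bag in every tree decomposition; so some bag has ≥ 3 vertices and tw(G) ≥ 2. Combining the bounds, tw(G) = 2.

2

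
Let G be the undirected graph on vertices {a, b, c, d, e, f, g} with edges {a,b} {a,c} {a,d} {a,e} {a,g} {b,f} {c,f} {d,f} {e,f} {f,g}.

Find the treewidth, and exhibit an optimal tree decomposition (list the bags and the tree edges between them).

Treewidth 2.
Bags: B1 = {a, f, g}  B2 = {a, b, f}  B3 = {a, e, f}  B4 = {a, c, f}  B5 = {a, d, f}
Tree: B1–B2, B2–B3, B3–B4, B4–B5

Every bag has size at most 3, so the width is 3 − 1 = 2 and tw(G) ≤ 2. The edges f–g–a–b–f form a cycle, so G is not a tree and its treewidth is at least 2. Therefore the treewidth is 2.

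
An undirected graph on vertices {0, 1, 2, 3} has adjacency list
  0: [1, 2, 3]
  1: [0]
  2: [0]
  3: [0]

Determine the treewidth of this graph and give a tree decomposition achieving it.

Treewidth 1.
Bags: B1 = {0, 1}  B2 = {0, 2}  B3 = {0, 3}
Tree: B1–B2, B1–B3

Each bag holds 2 vertices, so the decomposition has width 1, which upper-bounds the treewidth. Since G has at least one edge (e.g. 1–0), it is not an edgeless graph, so tw(G) ≥ 1. The upper and lower bounds meet at 1, so that is the treewidth.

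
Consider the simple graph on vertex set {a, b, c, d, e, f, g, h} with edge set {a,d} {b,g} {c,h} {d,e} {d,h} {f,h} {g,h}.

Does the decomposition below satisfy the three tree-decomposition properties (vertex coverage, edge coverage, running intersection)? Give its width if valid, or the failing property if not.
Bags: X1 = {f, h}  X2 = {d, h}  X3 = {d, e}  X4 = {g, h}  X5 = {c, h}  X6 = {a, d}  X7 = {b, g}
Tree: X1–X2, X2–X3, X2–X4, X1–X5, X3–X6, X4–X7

Yes; width 1.

Every vertex of G appears in some bag (union = {a, b, c, d, e, f, g, h}); every edge is covered by a bag; and for each vertex v the set of bags containing v is connected in the bag tree. The decomposition is therefore valid. The largest bag has 2 vertices, so the width is 1.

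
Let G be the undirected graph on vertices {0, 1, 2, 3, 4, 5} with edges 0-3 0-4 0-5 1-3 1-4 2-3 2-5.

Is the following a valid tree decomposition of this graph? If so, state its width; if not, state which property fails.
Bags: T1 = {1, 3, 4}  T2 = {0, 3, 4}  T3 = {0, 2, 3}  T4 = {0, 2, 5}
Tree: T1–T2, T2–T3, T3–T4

Vertex coverage: the bags together contain {0, 1, 2, 3, 4, 5}, the full vertex set. Edge coverage: each edge of G has both endpoints in at least one bag. Running intersection: for every vertex, the bags containing it form a connected subtree. All three properties hold, so this is a valid tree decomposition of width max|bag| − 1 = 2, and hence tw(G) ≤ 2.

Yes; width 2.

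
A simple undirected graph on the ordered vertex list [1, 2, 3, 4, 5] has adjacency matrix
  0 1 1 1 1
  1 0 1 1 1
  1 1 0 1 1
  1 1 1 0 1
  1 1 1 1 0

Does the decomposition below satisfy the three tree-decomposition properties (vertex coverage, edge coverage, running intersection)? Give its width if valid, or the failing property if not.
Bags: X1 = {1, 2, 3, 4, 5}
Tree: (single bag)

Yes; width 4.

Every vertex of G appears in some bag (union = {1, 2, 3, 4, 5}); every edge is covered by a bag; and for each vertex v the set of bags containing v is connected in the bag tree. The decomposition is therefore valid. The largest bag has 5 vertices, so the width is 4.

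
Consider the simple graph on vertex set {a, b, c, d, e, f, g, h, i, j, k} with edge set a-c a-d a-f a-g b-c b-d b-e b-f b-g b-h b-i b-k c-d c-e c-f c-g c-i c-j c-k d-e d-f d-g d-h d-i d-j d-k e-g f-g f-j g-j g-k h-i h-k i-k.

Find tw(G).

A width-4 tree decomposition is:
Bags: B1 = {b, c, d, g, k}  B2 = {b, c, d, e, g}  B3 = {b, c, d, i, k}  B4 = {b, c, d, f, g}  B5 = {c, d, f, g, j}  B6 = {a, c, d, f, g}  B7 = {b, d, h, i, k}
Tree: B1–B2, B1–B3, B1–B4, B4–B5, B5–B6, B3–B7
The largest bag has 5 vertices, giving width 4; this decomposition certifies tw(G) ≤ 4. On the other hand G contains the 5-clique {b, d, h, i, k}. A clique must lie in a single bag of any decomposition, so no decomposition can have width below 4. The upper and lower bounds meet at 4, so that is the treewidth.

4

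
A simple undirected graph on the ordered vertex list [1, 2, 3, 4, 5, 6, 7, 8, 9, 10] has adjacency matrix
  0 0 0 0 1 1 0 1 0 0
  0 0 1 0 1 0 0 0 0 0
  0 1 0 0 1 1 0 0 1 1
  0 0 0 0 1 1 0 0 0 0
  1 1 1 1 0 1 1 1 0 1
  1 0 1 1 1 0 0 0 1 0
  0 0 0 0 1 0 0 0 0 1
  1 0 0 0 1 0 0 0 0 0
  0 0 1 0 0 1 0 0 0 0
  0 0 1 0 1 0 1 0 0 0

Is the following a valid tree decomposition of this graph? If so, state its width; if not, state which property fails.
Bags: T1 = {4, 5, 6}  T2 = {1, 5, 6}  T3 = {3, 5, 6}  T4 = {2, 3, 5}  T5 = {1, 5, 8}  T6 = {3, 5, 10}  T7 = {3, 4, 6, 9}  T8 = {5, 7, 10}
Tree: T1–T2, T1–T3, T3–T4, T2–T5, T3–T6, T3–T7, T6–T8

A tree decomposition must satisfy three properties: every vertex lies in some bag; for every edge, both endpoints lie together in some bag; and for every vertex, the bags containing it form a connected subtree. Here bags containing vertex 4 are not connected in the tree, so the decomposition is invalid.

No — bags containing vertex 4 are not connected in the tree.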